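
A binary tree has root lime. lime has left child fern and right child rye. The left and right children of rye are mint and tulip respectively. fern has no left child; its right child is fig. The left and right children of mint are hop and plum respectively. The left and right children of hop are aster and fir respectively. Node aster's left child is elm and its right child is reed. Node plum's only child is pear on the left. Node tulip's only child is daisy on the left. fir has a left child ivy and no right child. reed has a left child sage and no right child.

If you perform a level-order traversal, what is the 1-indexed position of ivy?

Level-order visits nodes level by level from the root, left to right within each level.
Level 0: lime
Level 1: fern, rye
Level 2: fig, mint, tulip
Level 3: hop, plum, daisy
Level 4: aster, fir, pear
Level 5: elm, reed, ivy
Level 6: sage
Full level-order sequence: lime, fern, rye, fig, mint, tulip, hop, plum, daisy, aster, fir, pear, elm, reed, ivy, sage.

15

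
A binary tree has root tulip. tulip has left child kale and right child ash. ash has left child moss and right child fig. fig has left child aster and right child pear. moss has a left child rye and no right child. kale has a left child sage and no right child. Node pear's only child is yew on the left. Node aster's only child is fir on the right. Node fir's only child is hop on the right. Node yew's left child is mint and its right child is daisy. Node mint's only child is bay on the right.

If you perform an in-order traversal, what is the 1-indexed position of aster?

7

In-order visits the left subtree, then the node, then the right subtree.
At tulip: go left to kale.
  At kale: go left to sage.
    sage is a leaf — visit sage.
  Visit kale.
  At kale: no right child.
Visit tulip.
At tulip: go right to ash.
  At ash: go left to moss.
    At moss: go left to rye.
      rye is a leaf — visit rye.
    Visit moss.
    At moss: no right child.
  Visit ash.
  At ash: go right to fig.
    At fig: go left to aster.
      At aster: no left child.
      Visit aster.
      At aster: go right to fir.
        At fir: no left child.
        Visit fir.
        At fir: go right to hop.
          hop is a leaf — visit hop.
    Visit fig.
    At fig: go right to pear.
      At pear: go left to yew.
        At yew: go left to mint.
          At mint: no left child.
          Visit mint.
          At mint: go right to bay.
            bay is a leaf — visit bay.
        Visit yew.
        At yew: go right to daisy.
          daisy is a leaf — visit daisy.
      Visit pear.
      At pear: no right child.
Full in-order sequence: sage, kale, tulip, rye, moss, ash, aster, fir, hop, fig, mint, bay, yew, daisy, pear.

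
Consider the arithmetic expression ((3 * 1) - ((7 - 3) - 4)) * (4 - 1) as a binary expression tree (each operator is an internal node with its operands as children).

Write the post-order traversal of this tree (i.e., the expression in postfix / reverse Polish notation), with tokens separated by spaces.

3 1 * 7 3 - 4 - - 4 1 - *

Post-order on an expression tree gives postfix notation: for each operator, emit left operand, right operand, then the operator.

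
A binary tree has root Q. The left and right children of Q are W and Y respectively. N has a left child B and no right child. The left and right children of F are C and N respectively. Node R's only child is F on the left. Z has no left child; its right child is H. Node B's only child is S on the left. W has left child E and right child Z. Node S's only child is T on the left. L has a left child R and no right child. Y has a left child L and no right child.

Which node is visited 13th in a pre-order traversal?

Pre-order visits the node, then its left subtree, then its right subtree.
Visit Q.
At Q: go left to W.
  Visit W.
  At W: go left to E.
    E is a leaf — visit E.
  At W: go right to Z.
    Visit Z.
    At Z: no left child.
    At Z: go right to H.
      H is a leaf — visit H.
At Q: go right to Y.
  Visit Y.
  At Y: go left to L.
    Visit L.
    At L: go left to R.
      Visit R.
      At R: go left to F.
        Visit F.
        At F: go left to C.
          C is a leaf — visit C.
        At F: go right to N.
          Visit N.
          At N: go left to B.
            Visit B.
            At B: go left to S.
              Visit S.
              At S: go left to T.
                T is a leaf — visit T.
              At S: no right child.
            At B: no right child.
          At N: no right child.
      At R: no right child.
    At L: no right child.
  At Y: no right child.
Full pre-order sequence: Q, W, E, Z, H, Y, L, R, F, C, N, B, S, T.

S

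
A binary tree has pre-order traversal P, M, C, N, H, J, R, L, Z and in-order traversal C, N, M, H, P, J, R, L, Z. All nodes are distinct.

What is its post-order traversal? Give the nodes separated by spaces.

N C H M Z L R J P

The first element of pre-order is the root; it splits in-order into left and right subtrees.
Root P: left subtree has 4 nodes {C, N, M, H}, right has 4 {J, R, L, Z}.
  Root M: left subtree has 2 nodes {C, N}, right has 1 {H}.
    Root C: left subtree has 0 nodes { }, right has 1 {N}.
  Root J: left subtree has 0 nodes { }, right has 3 {R, L, Z}.
    Root R: left subtree has 0 nodes { }, right has 2 {L, Z}.
      Root L: left subtree has 0 nodes { }, right has 1 {Z}.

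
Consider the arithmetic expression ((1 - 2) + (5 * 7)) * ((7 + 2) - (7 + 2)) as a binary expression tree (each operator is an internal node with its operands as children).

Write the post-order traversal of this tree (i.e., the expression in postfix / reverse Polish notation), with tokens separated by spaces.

Post-order on an expression tree gives postfix notation: for each operator, emit left operand, right operand, then the operator.

1 2 - 5 7 * + 7 2 + 7 2 + - *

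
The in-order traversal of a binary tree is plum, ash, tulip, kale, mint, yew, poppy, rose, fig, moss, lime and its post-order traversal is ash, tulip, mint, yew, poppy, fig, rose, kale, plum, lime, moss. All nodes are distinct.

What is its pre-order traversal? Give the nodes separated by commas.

The last element of post-order is the root; it splits in-order into left and right subtrees.
Root moss: left subtree has 9 nodes {plum, ash, tulip, kale, mint, yew, poppy, rose, fig}, right has 1 {lime}.
  Root plum: left subtree has 0 nodes { }, right has 8 {ash, tulip, kale, mint, yew, poppy, rose, fig}.
    Root kale: left subtree has 2 nodes {ash, tulip}, right has 5 {mint, yew, poppy, rose, fig}.
      Root tulip: left subtree has 1 node {ash}, right has 0 { }.
      Root rose: left subtree has 3 nodes {mint, yew, poppy}, right has 1 {fig}.
        Root poppy: left subtree has 2 nodes {mint, yew}, right has 0 { }.
          Root yew: left subtree has 1 node {mint}, right has 0 { }.

moss, plum, kale, tulip, ash, rose, poppy, yew, mint, fig, lime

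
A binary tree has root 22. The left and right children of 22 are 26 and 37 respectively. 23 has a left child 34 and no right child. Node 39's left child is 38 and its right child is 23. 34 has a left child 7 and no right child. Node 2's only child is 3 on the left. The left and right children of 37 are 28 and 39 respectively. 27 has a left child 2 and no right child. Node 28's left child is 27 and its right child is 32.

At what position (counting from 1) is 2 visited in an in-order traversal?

In-order visits the left subtree, then the node, then the right subtree.
At 22: go left to 26.
  26 is a leaf — visit 26.
Visit 22.
At 22: go right to 37.
  At 37: go left to 28.
    At 28: go left to 27.
      At 27: go left to 2.
        At 2: go left to 3.
          3 is a leaf — visit 3.
        Visit 2.
        At 2: no right child.
      Visit 27.
      At 27: no right child.
    Visit 28.
    At 28: go right to 32.
      32 is a leaf — visit 32.
  Visit 37.
  At 37: go right to 39.
    At 39: go left to 38.
      38 is a leaf — visit 38.
    Visit 39.
    At 39: go right to 23.
      At 23: go left to 34.
        At 34: go left to 7.
          7 is a leaf — visit 7.
        Visit 34.
        At 34: no right child.
      Visit 23.
      At 23: no right child.
Full in-order sequence: 26, 22, 3, 2, 27, 28, 32, 37, 38, 39, 7, 34, 23.

4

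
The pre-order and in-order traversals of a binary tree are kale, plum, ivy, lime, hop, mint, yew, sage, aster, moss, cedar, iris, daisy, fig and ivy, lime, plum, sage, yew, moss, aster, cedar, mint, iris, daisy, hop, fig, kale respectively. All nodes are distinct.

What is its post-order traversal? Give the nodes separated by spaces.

The first element of pre-order is the root; it splits in-order into left and right subtrees.
Root kale: left subtree has 13 nodes {ivy, lime, plum, sage, yew, moss, aster, cedar, mint, iris, daisy, hop, fig}, right has 0 { }.
  Root plum: left subtree has 2 nodes {ivy, lime}, right has 10 {sage, yew, moss, aster, cedar, mint, iris, daisy, hop, fig}.
    Root ivy: left subtree has 0 nodes { }, right has 1 {lime}.
    Root hop: left subtree has 8 nodes {sage, yew, moss, aster, cedar, mint, iris, daisy}, right has 1 {fig}.
      Root mint: left subtree has 5 nodes {sage, yew, moss, aster, cedar}, right has 2 {iris, daisy}.
        Root yew: left subtree has 1 node {sage}, right has 3 {moss, aster, cedar}.
          Root aster: left subtree has 1 node {moss}, right has 1 {cedar}.
        Root iris: left subtree has 0 nodes { }, right has 1 {daisy}.

lime ivy sage moss cedar aster yew daisy iris mint fig hop plum kale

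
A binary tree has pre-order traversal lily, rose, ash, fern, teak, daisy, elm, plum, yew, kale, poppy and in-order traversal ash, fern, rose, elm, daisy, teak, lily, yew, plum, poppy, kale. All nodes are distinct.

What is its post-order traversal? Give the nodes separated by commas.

The first element of pre-order is the root; it splits in-order into left and right subtrees.
Root lily: left subtree has 6 nodes {ash, fern, rose, elm, daisy, teak}, right has 4 {yew, plum, poppy, kale}.
  Root rose: left subtree has 2 nodes {ash, fern}, right has 3 {elm, daisy, teak}.
    Root ash: left subtree has 0 nodes { }, right has 1 {fern}.
    Root teak: left subtree has 2 nodes {elm, daisy}, right has 0 { }.
      Root daisy: left subtree has 1 node {elm}, right has 0 { }.
  Root plum: left subtree has 1 node {yew}, right has 2 {poppy, kale}.
    Root kale: left subtree has 1 node {poppy}, right has 0 { }.

fern, ash, elm, daisy, teak, rose, yew, poppy, kale, plum, lily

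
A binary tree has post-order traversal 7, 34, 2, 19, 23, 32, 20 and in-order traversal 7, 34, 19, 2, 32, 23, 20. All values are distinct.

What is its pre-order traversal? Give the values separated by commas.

The last element of post-order is the root; it splits in-order into left and right subtrees.
Root 20: left subtree has 6 nodes {7, 34, 19, 2, 32, 23}, right has 0 { }.
  Root 32: left subtree has 4 nodes {7, 34, 19, 2}, right has 1 {23}.
    Root 19: left subtree has 2 nodes {7, 34}, right has 1 {2}.
      Root 34: left subtree has 1 node {7}, right has 0 { }.

20, 32, 19, 34, 7, 2, 23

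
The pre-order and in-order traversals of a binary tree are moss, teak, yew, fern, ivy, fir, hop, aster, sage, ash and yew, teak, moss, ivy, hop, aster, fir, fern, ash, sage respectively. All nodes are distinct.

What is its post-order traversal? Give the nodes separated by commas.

yew, teak, aster, hop, fir, ivy, ash, sage, fern, moss

The first element of pre-order is the root; it splits in-order into left and right subtrees.
Root moss: left subtree has 2 nodes {yew, teak}, right has 7 {ivy, hop, aster, fir, fern, ash, sage}.
  Root teak: left subtree has 1 node {yew}, right has 0 { }.
  Root fern: left subtree has 4 nodes {ivy, hop, aster, fir}, right has 2 {ash, sage}.
    Root ivy: left subtree has 0 nodes { }, right has 3 {hop, aster, fir}.
      Root fir: left subtree has 2 nodes {hop, aster}, right has 0 { }.
        Root hop: left subtree has 0 nodes { }, right has 1 {aster}.
    Root sage: left subtree has 1 node {ash}, right has 0 { }.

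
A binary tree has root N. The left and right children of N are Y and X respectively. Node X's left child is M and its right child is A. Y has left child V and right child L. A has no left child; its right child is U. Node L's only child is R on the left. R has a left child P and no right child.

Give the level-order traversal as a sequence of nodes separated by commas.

N, Y, X, V, L, M, A, R, U, P

Level-order visits nodes level by level from the root, left to right within each level.
Level 0: N
Level 1: Y, X
Level 2: V, L, M, A
Level 3: R, U
Level 4: P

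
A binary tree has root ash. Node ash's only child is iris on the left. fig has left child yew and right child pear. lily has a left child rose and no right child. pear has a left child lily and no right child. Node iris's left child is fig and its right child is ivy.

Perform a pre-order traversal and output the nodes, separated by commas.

Pre-order visits the node, then its left subtree, then its right subtree.
Visit ash.
At ash: go left to iris.
  Visit iris.
  At iris: go left to fig.
    Visit fig.
    At fig: go left to yew.
      yew is a leaf — visit yew.
    At fig: go right to pear.
      Visit pear.
      At pear: go left to lily.
        Visit lily.
        At lily: go left to rose.
          rose is a leaf — visit rose.
        At lily: no right child.
      At pear: no right child.
  At iris: go right to ivy.
    ivy is a leaf — visit ivy.
At ash: no right child.

ash, iris, fig, yew, pear, lily, rose, ivy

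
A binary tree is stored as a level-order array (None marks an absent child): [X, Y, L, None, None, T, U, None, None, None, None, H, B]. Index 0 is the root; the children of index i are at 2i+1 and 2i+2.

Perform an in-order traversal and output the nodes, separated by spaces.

Y X H T B L U

In-order visits the left subtree, then the node, then the right subtree.
At X: go left to Y.
  Y is a leaf — visit Y.
Visit X.
At X: go right to L.
  At L: go left to T.
    At T: go left to H.
      H is a leaf — visit H.
    Visit T.
    At T: go right to B.
      B is a leaf — visit B.
  Visit L.
  At L: go right to U.
    U is a leaf — visit U.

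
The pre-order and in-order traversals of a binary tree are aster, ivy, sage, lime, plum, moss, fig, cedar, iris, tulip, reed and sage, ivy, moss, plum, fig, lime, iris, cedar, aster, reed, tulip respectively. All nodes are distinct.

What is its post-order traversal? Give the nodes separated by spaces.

The first element of pre-order is the root; it splits in-order into left and right subtrees.
Root aster: left subtree has 8 nodes {sage, ivy, moss, plum, fig, lime, iris, cedar}, right has 2 {reed, tulip}.
  Root ivy: left subtree has 1 node {sage}, right has 6 {moss, plum, fig, lime, iris, cedar}.
    Root lime: left subtree has 3 nodes {moss, plum, fig}, right has 2 {iris, cedar}.
      Root plum: left subtree has 1 node {moss}, right has 1 {fig}.
      Root cedar: left subtree has 1 node {iris}, right has 0 { }.
  Root tulip: left subtree has 1 node {reed}, right has 0 { }.

sage moss fig plum iris cedar lime ivy reed tulip aster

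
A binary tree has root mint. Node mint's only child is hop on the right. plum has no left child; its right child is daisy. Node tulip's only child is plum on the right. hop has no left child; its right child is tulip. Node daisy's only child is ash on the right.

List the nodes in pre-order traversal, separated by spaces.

mint hop tulip plum daisy ash

Pre-order visits the node, then its left subtree, then its right subtree.
Visit mint.
At mint: no left child.
At mint: go right to hop.
  Visit hop.
  At hop: no left child.
  At hop: go right to tulip.
    Visit tulip.
    At tulip: no left child.
    At tulip: go right to plum.
      Visit plum.
      At plum: no left child.
      At plum: go right to daisy.
        Visit daisy.
        At daisy: no left child.
        At daisy: go right to ash.
          ash is a leaf — visit ash.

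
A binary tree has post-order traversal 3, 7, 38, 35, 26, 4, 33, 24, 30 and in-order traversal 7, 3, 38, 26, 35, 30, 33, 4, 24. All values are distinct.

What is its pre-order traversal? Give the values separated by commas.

30, 26, 38, 7, 3, 35, 24, 33, 4

The last element of post-order is the root; it splits in-order into left and right subtrees.
Root 30: left subtree has 5 nodes {7, 3, 38, 26, 35}, right has 3 {33, 4, 24}.
  Root 26: left subtree has 3 nodes {7, 3, 38}, right has 1 {35}.
    Root 38: left subtree has 2 nodes {7, 3}, right has 0 { }.
      Root 7: left subtree has 0 nodes { }, right has 1 {3}.
  Root 24: left subtree has 2 nodes {33, 4}, right has 0 { }.
    Root 33: left subtree has 0 nodes { }, right has 1 {4}.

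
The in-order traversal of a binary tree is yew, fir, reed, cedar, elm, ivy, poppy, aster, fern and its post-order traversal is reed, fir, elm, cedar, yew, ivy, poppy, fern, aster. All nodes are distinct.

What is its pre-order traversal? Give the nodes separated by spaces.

aster poppy ivy yew cedar fir reed elm fern

The last element of post-order is the root; it splits in-order into left and right subtrees.
Root aster: left subtree has 7 nodes {yew, fir, reed, cedar, elm, ivy, poppy}, right has 1 {fern}.
  Root poppy: left subtree has 6 nodes {yew, fir, reed, cedar, elm, ivy}, right has 0 { }.
    Root ivy: left subtree has 5 nodes {yew, fir, reed, cedar, elm}, right has 0 { }.
      Root yew: left subtree has 0 nodes { }, right has 4 {fir, reed, cedar, elm}.
        Root cedar: left subtree has 2 nodes {fir, reed}, right has 1 {elm}.
          Root fir: left subtree has 0 nodes { }, right has 1 {reed}.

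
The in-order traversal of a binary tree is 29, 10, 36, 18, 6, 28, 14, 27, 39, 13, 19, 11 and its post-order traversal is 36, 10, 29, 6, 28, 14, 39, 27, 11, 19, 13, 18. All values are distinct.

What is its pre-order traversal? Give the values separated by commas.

The last element of post-order is the root; it splits in-order into left and right subtrees.
Root 18: left subtree has 3 nodes {29, 10, 36}, right has 8 {6, 28, 14, 27, 39, 13, 19, 11}.
  Root 29: left subtree has 0 nodes { }, right has 2 {10, 36}.
    Root 10: left subtree has 0 nodes { }, right has 1 {36}.
  Root 13: left subtree has 5 nodes {6, 28, 14, 27, 39}, right has 2 {19, 11}.
    Root 27: left subtree has 3 nodes {6, 28, 14}, right has 1 {39}.
      Root 14: left subtree has 2 nodes {6, 28}, right has 0 { }.
        Root 28: left subtree has 1 node {6}, right has 0 { }.
    Root 19: left subtree has 0 nodes { }, right has 1 {11}.

18, 29, 10, 36, 13, 27, 14, 28, 6, 39, 19, 11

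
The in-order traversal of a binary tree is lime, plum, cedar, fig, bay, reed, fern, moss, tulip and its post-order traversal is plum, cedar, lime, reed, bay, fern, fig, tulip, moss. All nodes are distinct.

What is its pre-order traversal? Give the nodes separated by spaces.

The last element of post-order is the root; it splits in-order into left and right subtrees.
Root moss: left subtree has 7 nodes {lime, plum, cedar, fig, bay, reed, fern}, right has 1 {tulip}.
  Root fig: left subtree has 3 nodes {lime, plum, cedar}, right has 3 {bay, reed, fern}.
    Root lime: left subtree has 0 nodes { }, right has 2 {plum, cedar}.
      Root cedar: left subtree has 1 node {plum}, right has 0 { }.
    Root fern: left subtree has 2 nodes {bay, reed}, right has 0 { }.
      Root bay: left subtree has 0 nodes { }, right has 1 {reed}.

moss fig lime cedar plum fern bay reed tulip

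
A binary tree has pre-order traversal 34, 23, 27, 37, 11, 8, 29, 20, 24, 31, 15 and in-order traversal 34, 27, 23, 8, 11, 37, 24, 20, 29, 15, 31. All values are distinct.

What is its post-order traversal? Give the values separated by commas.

The first element of pre-order is the root; it splits in-order into left and right subtrees.
Root 34: left subtree has 0 nodes { }, right has 10 {27, 23, 8, 11, 37, 24, 20, 29, 15, 31}.
  Root 23: left subtree has 1 node {27}, right has 8 {8, 11, 37, 24, 20, 29, 15, 31}.
    Root 37: left subtree has 2 nodes {8, 11}, right has 5 {24, 20, 29, 15, 31}.
      Root 11: left subtree has 1 node {8}, right has 0 { }.
      Root 29: left subtree has 2 nodes {24, 20}, right has 2 {15, 31}.
        Root 20: left subtree has 1 node {24}, right has 0 { }.
        Root 31: left subtree has 1 node {15}, right has 0 { }.

27, 8, 11, 24, 20, 15, 31, 29, 37, 23, 34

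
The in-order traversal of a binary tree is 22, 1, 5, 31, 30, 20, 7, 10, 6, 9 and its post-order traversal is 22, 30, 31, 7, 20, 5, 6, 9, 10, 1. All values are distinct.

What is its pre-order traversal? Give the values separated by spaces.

1 22 10 5 20 31 30 7 9 6

The last element of post-order is the root; it splits in-order into left and right subtrees.
Root 1: left subtree has 1 node {22}, right has 8 {5, 31, 30, 20, 7, 10, 6, 9}.
  Root 10: left subtree has 5 nodes {5, 31, 30, 20, 7}, right has 2 {6, 9}.
    Root 5: left subtree has 0 nodes { }, right has 4 {31, 30, 20, 7}.
      Root 20: left subtree has 2 nodes {31, 30}, right has 1 {7}.
        Root 31: left subtree has 0 nodes { }, right has 1 {30}.
    Root 9: left subtree has 1 node {6}, right has 0 { }.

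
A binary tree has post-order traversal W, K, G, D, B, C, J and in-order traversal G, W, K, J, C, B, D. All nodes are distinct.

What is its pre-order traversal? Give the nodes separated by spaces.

J G K W C B D

The last element of post-order is the root; it splits in-order into left and right subtrees.
Root J: left subtree has 3 nodes {G, W, K}, right has 3 {C, B, D}.
  Root G: left subtree has 0 nodes { }, right has 2 {W, K}.
    Root K: left subtree has 1 node {W}, right has 0 { }.
  Root C: left subtree has 0 nodes { }, right has 2 {B, D}.
    Root B: left subtree has 0 nodes { }, right has 1 {D}.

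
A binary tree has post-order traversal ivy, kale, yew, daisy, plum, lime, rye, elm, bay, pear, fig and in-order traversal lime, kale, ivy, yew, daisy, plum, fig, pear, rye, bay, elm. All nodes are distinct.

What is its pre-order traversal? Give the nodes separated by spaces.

The last element of post-order is the root; it splits in-order into left and right subtrees.
Root fig: left subtree has 6 nodes {lime, kale, ivy, yew, daisy, plum}, right has 4 {pear, rye, bay, elm}.
  Root lime: left subtree has 0 nodes { }, right has 5 {kale, ivy, yew, daisy, plum}.
    Root plum: left subtree has 4 nodes {kale, ivy, yew, daisy}, right has 0 { }.
      Root daisy: left subtree has 3 nodes {kale, ivy, yew}, right has 0 { }.
        Root yew: left subtree has 2 nodes {kale, ivy}, right has 0 { }.
          Root kale: left subtree has 0 nodes { }, right has 1 {ivy}.
  Root pear: left subtree has 0 nodes { }, right has 3 {rye, bay, elm}.
    Root bay: left subtree has 1 node {rye}, right has 1 {elm}.

fig lime plum daisy yew kale ivy pear bay rye elm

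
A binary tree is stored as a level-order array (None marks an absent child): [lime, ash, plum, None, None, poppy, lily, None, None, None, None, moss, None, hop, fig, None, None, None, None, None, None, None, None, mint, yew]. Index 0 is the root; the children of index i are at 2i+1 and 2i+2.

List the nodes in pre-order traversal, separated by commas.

Pre-order visits the node, then its left subtree, then its right subtree.
Visit lime.
At lime: go left to ash.
  ash is a leaf — visit ash.
At lime: go right to plum.
  Visit plum.
  At plum: go left to poppy.
    Visit poppy.
    At poppy: go left to moss.
      Visit moss.
      At moss: go left to mint.
        mint is a leaf — visit mint.
      At moss: go right to yew.
        yew is a leaf — visit yew.
    At poppy: no right child.
  At plum: go right to lily.
    Visit lily.
    At lily: go left to hop.
      hop is a leaf — visit hop.
    At lily: go right to fig.
      fig is a leaf — visit fig.

lime, ash, plum, poppy, moss, mint, yew, lily, hop, fig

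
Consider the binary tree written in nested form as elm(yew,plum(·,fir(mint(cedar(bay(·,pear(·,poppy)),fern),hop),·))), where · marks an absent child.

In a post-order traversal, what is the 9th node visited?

Post-order visits the left subtree, then the right subtree, then the node.
At elm: go left to yew.
  yew is a leaf — visit yew.
At elm: go right to plum.
  At plum: no left child.
  At plum: go right to fir.
    At fir: go left to mint.
      At mint: go left to cedar.
        At cedar: go left to bay.
          At bay: no left child.
          At bay: go right to pear.
            At pear: no left child.
            At pear: go right to poppy.
              poppy is a leaf — visit poppy.
            Visit pear.
          Visit bay.
        At cedar: go right to fern.
          fern is a leaf — visit fern.
        Visit cedar.
      At mint: go right to hop.
        hop is a leaf — visit hop.
      Visit mint.
    At fir: no right child.
    Visit fir.
  Visit plum.
Visit elm.
Full post-order sequence: yew, poppy, pear, bay, fern, cedar, hop, mint, fir, plum, elm.

fir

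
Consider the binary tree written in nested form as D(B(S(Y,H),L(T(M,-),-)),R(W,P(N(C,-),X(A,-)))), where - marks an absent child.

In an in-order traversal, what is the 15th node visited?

X

In-order visits the left subtree, then the node, then the right subtree.
At D: go left to B.
  At B: go left to S.
    At S: go left to Y.
      Y is a leaf — visit Y.
    Visit S.
    At S: go right to H.
      H is a leaf — visit H.
  Visit B.
  At B: go right to L.
    At L: go left to T.
      At T: go left to M.
        M is a leaf — visit M.
      Visit T.
      At T: no right child.
    Visit L.
    At L: no right child.
Visit D.
At D: go right to R.
  At R: go left to W.
    W is a leaf — visit W.
  Visit R.
  At R: go right to P.
    At P: go left to N.
      At N: go left to C.
        C is a leaf — visit C.
      Visit N.
      At N: no right child.
    Visit P.
    At P: go right to X.
      At X: go left to A.
        A is a leaf — visit A.
      Visit X.
      At X: no right child.
Full in-order sequence: Y, S, H, B, M, T, L, D, W, R, C, N, P, A, X.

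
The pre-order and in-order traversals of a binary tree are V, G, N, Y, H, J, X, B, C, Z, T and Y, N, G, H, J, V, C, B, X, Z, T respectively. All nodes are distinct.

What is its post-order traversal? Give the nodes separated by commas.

Y, N, J, H, G, C, B, T, Z, X, V

The first element of pre-order is the root; it splits in-order into left and right subtrees.
Root V: left subtree has 5 nodes {Y, N, G, H, J}, right has 5 {C, B, X, Z, T}.
  Root G: left subtree has 2 nodes {Y, N}, right has 2 {H, J}.
    Root N: left subtree has 1 node {Y}, right has 0 { }.
    Root H: left subtree has 0 nodes { }, right has 1 {J}.
  Root X: left subtree has 2 nodes {C, B}, right has 2 {Z, T}.
    Root B: left subtree has 1 node {C}, right has 0 { }.
    Root Z: left subtree has 0 nodes { }, right has 1 {T}.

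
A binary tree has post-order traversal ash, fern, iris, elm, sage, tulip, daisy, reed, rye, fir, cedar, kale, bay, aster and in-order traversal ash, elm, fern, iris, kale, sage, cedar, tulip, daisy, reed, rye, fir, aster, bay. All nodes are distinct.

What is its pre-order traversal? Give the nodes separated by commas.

The last element of post-order is the root; it splits in-order into left and right subtrees.
Root aster: left subtree has 12 nodes {ash, elm, fern, iris, kale, sage, cedar, tulip, daisy, reed, rye, fir}, right has 1 {bay}.
  Root kale: left subtree has 4 nodes {ash, elm, fern, iris}, right has 7 {sage, cedar, tulip, daisy, reed, rye, fir}.
    Root elm: left subtree has 1 node {ash}, right has 2 {fern, iris}.
      Root iris: left subtree has 1 node {fern}, right has 0 { }.
    Root cedar: left subtree has 1 node {sage}, right has 5 {tulip, daisy, reed, rye, fir}.
      Root fir: left subtree has 4 nodes {tulip, daisy, reed, rye}, right has 0 { }.
        Root rye: left subtree has 3 nodes {tulip, daisy, reed}, right has 0 { }.
          Root reed: left subtree has 2 nodes {tulip, daisy}, right has 0 { }.
            Root daisy: left subtree has 1 node {tulip}, right has 0 { }.

aster, kale, elm, ash, iris, fern, cedar, sage, fir, rye, reed, daisy, tulip, bay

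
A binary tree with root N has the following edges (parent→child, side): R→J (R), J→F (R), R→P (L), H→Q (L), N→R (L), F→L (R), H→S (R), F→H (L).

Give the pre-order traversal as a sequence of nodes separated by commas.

Pre-order visits the node, then its left subtree, then its right subtree.
Visit N.
At N: go left to R.
  Visit R.
  At R: go left to P.
    P is a leaf — visit P.
  At R: go right to J.
    Visit J.
    At J: no left child.
    At J: go right to F.
      Visit F.
      At F: go left to H.
        Visit H.
        At H: go left to Q.
          Q is a leaf — visit Q.
        At H: go right to S.
          S is a leaf — visit S.
      At F: go right to L.
        L is a leaf — visit L.
At N: no right child.

N, R, P, J, F, H, Q, S, L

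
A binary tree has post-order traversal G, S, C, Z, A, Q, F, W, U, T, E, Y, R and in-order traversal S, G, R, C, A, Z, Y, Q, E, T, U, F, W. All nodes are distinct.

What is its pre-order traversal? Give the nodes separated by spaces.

R S G Y A C Z E Q T U W F

The last element of post-order is the root; it splits in-order into left and right subtrees.
Root R: left subtree has 2 nodes {S, G}, right has 10 {C, A, Z, Y, Q, E, T, U, F, W}.
  Root S: left subtree has 0 nodes { }, right has 1 {G}.
  Root Y: left subtree has 3 nodes {C, A, Z}, right has 6 {Q, E, T, U, F, W}.
    Root A: left subtree has 1 node {C}, right has 1 {Z}.
    Root E: left subtree has 1 node {Q}, right has 4 {T, U, F, W}.
      Root T: left subtree has 0 nodes { }, right has 3 {U, F, W}.
        Root U: left subtree has 0 nodes { }, right has 2 {F, W}.
          Root W: left subtree has 1 node {F}, right has 0 { }.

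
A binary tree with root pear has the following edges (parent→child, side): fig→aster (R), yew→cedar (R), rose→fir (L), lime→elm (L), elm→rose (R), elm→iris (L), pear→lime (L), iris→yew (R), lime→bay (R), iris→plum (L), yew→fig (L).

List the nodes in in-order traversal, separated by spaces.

plum iris fig aster yew cedar elm fir rose lime bay pear

In-order visits the left subtree, then the node, then the right subtree.
At pear: go left to lime.
  At lime: go left to elm.
    At elm: go left to iris.
      At iris: go left to plum.
        plum is a leaf — visit plum.
      Visit iris.
      At iris: go right to yew.
        At yew: go left to fig.
          At fig: no left child.
          Visit fig.
          At fig: go right to aster.
            aster is a leaf — visit aster.
        Visit yew.
        At yew: go right to cedar.
          cedar is a leaf — visit cedar.
    Visit elm.
    At elm: go right to rose.
      At rose: go left to fir.
        fir is a leaf — visit fir.
      Visit rose.
      At rose: no right child.
  Visit lime.
  At lime: go right to bay.
    bay is a leaf — visit bay.
Visit pear.
At pear: no right child.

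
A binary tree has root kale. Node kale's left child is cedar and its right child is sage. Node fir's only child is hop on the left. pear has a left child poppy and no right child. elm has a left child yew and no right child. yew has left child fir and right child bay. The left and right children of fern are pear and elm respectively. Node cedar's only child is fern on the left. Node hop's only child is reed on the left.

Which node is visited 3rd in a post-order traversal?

Post-order visits the left subtree, then the right subtree, then the node.
At kale: go left to cedar.
  At cedar: go left to fern.
    At fern: go left to pear.
      At pear: go left to poppy.
        poppy is a leaf — visit poppy.
      At pear: no right child.
      Visit pear.
    At fern: go right to elm.
      At elm: go left to yew.
        At yew: go left to fir.
          At fir: go left to hop.
            At hop: go left to reed.
              reed is a leaf — visit reed.
            At hop: no right child.
            Visit hop.
          At fir: no right child.
          Visit fir.
        At yew: go right to bay.
          bay is a leaf — visit bay.
        Visit yew.
      At elm: no right child.
      Visit elm.
    Visit fern.
  At cedar: no right child.
  Visit cedar.
At kale: go right to sage.
  sage is a leaf — visit sage.
Visit kale.
Full post-order sequence: poppy, pear, reed, hop, fir, bay, yew, elm, fern, cedar, sage, kale.

reed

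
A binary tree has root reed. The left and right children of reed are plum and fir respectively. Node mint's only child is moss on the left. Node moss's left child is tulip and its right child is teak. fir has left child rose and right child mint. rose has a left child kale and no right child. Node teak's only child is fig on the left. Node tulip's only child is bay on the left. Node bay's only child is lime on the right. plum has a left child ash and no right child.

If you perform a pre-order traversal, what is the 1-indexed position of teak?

12

Pre-order visits the node, then its left subtree, then its right subtree.
Visit reed.
At reed: go left to plum.
  Visit plum.
  At plum: go left to ash.
    ash is a leaf — visit ash.
  At plum: no right child.
At reed: go right to fir.
  Visit fir.
  At fir: go left to rose.
    Visit rose.
    At rose: go left to kale.
      kale is a leaf — visit kale.
    At rose: no right child.
  At fir: go right to mint.
    Visit mint.
    At mint: go left to moss.
      Visit moss.
      At moss: go left to tulip.
        Visit tulip.
        At tulip: go left to bay.
          Visit bay.
          At bay: no left child.
          At bay: go right to lime.
            lime is a leaf — visit lime.
        At tulip: no right child.
      At moss: go right to teak.
        Visit teak.
        At teak: go left to fig.
          fig is a leaf — visit fig.
        At teak: no right child.
    At mint: no right child.
Full pre-order sequence: reed, plum, ash, fir, rose, kale, mint, moss, tulip, bay, lime, teak, fig.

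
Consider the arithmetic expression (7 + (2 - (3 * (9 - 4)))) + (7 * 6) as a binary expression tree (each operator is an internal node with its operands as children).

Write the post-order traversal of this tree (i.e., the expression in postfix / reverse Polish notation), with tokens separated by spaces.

Post-order on an expression tree gives postfix notation: for each operator, emit left operand, right operand, then the operator.

7 2 3 9 4 - * - + 7 6 * +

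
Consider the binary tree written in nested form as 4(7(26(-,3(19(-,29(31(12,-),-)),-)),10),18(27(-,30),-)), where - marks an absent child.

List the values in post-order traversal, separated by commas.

Post-order visits the left subtree, then the right subtree, then the node.
At 4: go left to 7.
  At 7: go left to 26.
    At 26: no left child.
    At 26: go right to 3.
      At 3: go left to 19.
        At 19: no left child.
        At 19: go right to 29.
          At 29: go left to 31.
            At 31: go left to 12.
              12 is a leaf — visit 12.
            At 31: no right child.
            Visit 31.
          At 29: no right child.
          Visit 29.
        Visit 19.
      At 3: no right child.
      Visit 3.
    Visit 26.
  At 7: go right to 10.
    10 is a leaf — visit 10.
  Visit 7.
At 4: go right to 18.
  At 18: go left to 27.
    At 27: no left child.
    At 27: go right to 30.
      30 is a leaf — visit 30.
    Visit 27.
  At 18: no right child.
  Visit 18.
Visit 4.

12, 31, 29, 19, 3, 26, 10, 7, 30, 27, 18, 4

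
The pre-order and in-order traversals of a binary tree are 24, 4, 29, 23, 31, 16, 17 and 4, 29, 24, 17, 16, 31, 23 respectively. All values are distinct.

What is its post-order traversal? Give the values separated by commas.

The first element of pre-order is the root; it splits in-order into left and right subtrees.
Root 24: left subtree has 2 nodes {4, 29}, right has 4 {17, 16, 31, 23}.
  Root 4: left subtree has 0 nodes { }, right has 1 {29}.
  Root 23: left subtree has 3 nodes {17, 16, 31}, right has 0 { }.
    Root 31: left subtree has 2 nodes {17, 16}, right has 0 { }.
      Root 16: left subtree has 1 node {17}, right has 0 { }.

29, 4, 17, 16, 31, 23, 24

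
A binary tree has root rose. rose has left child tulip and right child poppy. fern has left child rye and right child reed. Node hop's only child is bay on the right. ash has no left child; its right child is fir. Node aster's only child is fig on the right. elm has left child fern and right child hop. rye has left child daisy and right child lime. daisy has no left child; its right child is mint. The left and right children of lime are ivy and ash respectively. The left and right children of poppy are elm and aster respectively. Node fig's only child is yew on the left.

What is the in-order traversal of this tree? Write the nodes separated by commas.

In-order visits the left subtree, then the node, then the right subtree.
At rose: go left to tulip.
  tulip is a leaf — visit tulip.
Visit rose.
At rose: go right to poppy.
  At poppy: go left to elm.
    At elm: go left to fern.
      At fern: go left to rye.
        At rye: go left to daisy.
          At daisy: no left child.
          Visit daisy.
          At daisy: go right to mint.
            mint is a leaf — visit mint.
        Visit rye.
        At rye: go right to lime.
          At lime: go left to ivy.
            ivy is a leaf — visit ivy.
          Visit lime.
          At lime: go right to ash.
            At ash: no left child.
            Visit ash.
            At ash: go right to fir.
              fir is a leaf — visit fir.
      Visit fern.
      At fern: go right to reed.
        reed is a leaf — visit reed.
    Visit elm.
    At elm: go right to hop.
      At hop: no left child.
      Visit hop.
      At hop: go right to bay.
        bay is a leaf — visit bay.
  Visit poppy.
  At poppy: go right to aster.
    At aster: no left child.
    Visit aster.
    At aster: go right to fig.
      At fig: go left to yew.
        yew is a leaf — visit yew.
      Visit fig.
      At fig: no right child.

tulip, rose, daisy, mint, rye, ivy, lime, ash, fir, fern, reed, elm, hop, bay, poppy, aster, yew, fig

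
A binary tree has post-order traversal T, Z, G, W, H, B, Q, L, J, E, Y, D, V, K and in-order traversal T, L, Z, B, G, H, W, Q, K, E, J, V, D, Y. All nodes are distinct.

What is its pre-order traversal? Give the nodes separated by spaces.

K L T Q B Z H G W V E J D Y

The last element of post-order is the root; it splits in-order into left and right subtrees.
Root K: left subtree has 8 nodes {T, L, Z, B, G, H, W, Q}, right has 5 {E, J, V, D, Y}.
  Root L: left subtree has 1 node {T}, right has 6 {Z, B, G, H, W, Q}.
    Root Q: left subtree has 5 nodes {Z, B, G, H, W}, right has 0 { }.
      Root B: left subtree has 1 node {Z}, right has 3 {G, H, W}.
        Root H: left subtree has 1 node {G}, right has 1 {W}.
  Root V: left subtree has 2 nodes {E, J}, right has 2 {D, Y}.
    Root E: left subtree has 0 nodes { }, right has 1 {J}.
    Root D: left subtree has 0 nodes { }, right has 1 {Y}.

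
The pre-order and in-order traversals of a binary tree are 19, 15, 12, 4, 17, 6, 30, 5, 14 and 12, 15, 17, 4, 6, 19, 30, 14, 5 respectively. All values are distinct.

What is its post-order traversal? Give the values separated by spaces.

12 17 6 4 15 14 5 30 19

The first element of pre-order is the root; it splits in-order into left and right subtrees.
Root 19: left subtree has 5 nodes {12, 15, 17, 4, 6}, right has 3 {30, 14, 5}.
  Root 15: left subtree has 1 node {12}, right has 3 {17, 4, 6}.
    Root 4: left subtree has 1 node {17}, right has 1 {6}.
  Root 30: left subtree has 0 nodes { }, right has 2 {14, 5}.
    Root 5: left subtree has 1 node {14}, right has 0 { }.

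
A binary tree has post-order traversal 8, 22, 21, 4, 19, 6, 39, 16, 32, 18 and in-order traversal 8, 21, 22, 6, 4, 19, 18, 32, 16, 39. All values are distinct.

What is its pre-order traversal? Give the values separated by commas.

18, 6, 21, 8, 22, 19, 4, 32, 16, 39

The last element of post-order is the root; it splits in-order into left and right subtrees.
Root 18: left subtree has 6 nodes {8, 21, 22, 6, 4, 19}, right has 3 {32, 16, 39}.
  Root 6: left subtree has 3 nodes {8, 21, 22}, right has 2 {4, 19}.
    Root 21: left subtree has 1 node {8}, right has 1 {22}.
    Root 19: left subtree has 1 node {4}, right has 0 { }.
  Root 32: left subtree has 0 nodes { }, right has 2 {16, 39}.
    Root 16: left subtree has 0 nodes { }, right has 1 {39}.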